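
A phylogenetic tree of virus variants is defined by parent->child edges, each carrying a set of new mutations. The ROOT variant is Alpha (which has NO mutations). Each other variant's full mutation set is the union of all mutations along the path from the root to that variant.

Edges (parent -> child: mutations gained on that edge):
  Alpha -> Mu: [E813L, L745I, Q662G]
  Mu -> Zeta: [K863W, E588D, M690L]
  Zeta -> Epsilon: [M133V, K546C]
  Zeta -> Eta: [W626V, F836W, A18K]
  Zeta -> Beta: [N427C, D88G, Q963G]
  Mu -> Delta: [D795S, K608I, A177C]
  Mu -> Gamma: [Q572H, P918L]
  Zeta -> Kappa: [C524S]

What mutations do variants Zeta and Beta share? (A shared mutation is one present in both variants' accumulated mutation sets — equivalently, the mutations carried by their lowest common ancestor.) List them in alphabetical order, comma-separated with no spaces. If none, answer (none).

Answer: E588D,E813L,K863W,L745I,M690L,Q662G

Derivation:
Accumulating mutations along path to Zeta:
  At Alpha: gained [] -> total []
  At Mu: gained ['E813L', 'L745I', 'Q662G'] -> total ['E813L', 'L745I', 'Q662G']
  At Zeta: gained ['K863W', 'E588D', 'M690L'] -> total ['E588D', 'E813L', 'K863W', 'L745I', 'M690L', 'Q662G']
Mutations(Zeta) = ['E588D', 'E813L', 'K863W', 'L745I', 'M690L', 'Q662G']
Accumulating mutations along path to Beta:
  At Alpha: gained [] -> total []
  At Mu: gained ['E813L', 'L745I', 'Q662G'] -> total ['E813L', 'L745I', 'Q662G']
  At Zeta: gained ['K863W', 'E588D', 'M690L'] -> total ['E588D', 'E813L', 'K863W', 'L745I', 'M690L', 'Q662G']
  At Beta: gained ['N427C', 'D88G', 'Q963G'] -> total ['D88G', 'E588D', 'E813L', 'K863W', 'L745I', 'M690L', 'N427C', 'Q662G', 'Q963G']
Mutations(Beta) = ['D88G', 'E588D', 'E813L', 'K863W', 'L745I', 'M690L', 'N427C', 'Q662G', 'Q963G']
Intersection: ['E588D', 'E813L', 'K863W', 'L745I', 'M690L', 'Q662G'] ∩ ['D88G', 'E588D', 'E813L', 'K863W', 'L745I', 'M690L', 'N427C', 'Q662G', 'Q963G'] = ['E588D', 'E813L', 'K863W', 'L745I', 'M690L', 'Q662G']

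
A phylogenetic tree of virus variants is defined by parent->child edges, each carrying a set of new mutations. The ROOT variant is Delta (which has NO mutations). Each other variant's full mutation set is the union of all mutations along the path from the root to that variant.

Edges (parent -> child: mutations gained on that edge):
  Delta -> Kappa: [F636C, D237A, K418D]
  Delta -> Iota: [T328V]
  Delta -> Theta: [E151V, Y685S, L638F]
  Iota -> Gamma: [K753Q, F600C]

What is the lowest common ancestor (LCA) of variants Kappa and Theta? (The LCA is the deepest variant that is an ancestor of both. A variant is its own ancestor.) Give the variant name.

Path from root to Kappa: Delta -> Kappa
  ancestors of Kappa: {Delta, Kappa}
Path from root to Theta: Delta -> Theta
  ancestors of Theta: {Delta, Theta}
Common ancestors: {Delta}
Walk up from Theta: Theta (not in ancestors of Kappa), Delta (in ancestors of Kappa)
Deepest common ancestor (LCA) = Delta

Answer: Delta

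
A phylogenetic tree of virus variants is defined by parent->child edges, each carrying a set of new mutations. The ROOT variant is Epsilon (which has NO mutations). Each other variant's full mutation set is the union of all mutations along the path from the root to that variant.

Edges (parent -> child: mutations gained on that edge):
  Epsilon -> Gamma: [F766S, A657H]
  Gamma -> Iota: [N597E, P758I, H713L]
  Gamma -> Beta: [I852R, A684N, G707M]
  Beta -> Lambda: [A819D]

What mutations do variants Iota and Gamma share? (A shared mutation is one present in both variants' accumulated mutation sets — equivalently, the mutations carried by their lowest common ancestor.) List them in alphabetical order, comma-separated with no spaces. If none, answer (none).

Accumulating mutations along path to Iota:
  At Epsilon: gained [] -> total []
  At Gamma: gained ['F766S', 'A657H'] -> total ['A657H', 'F766S']
  At Iota: gained ['N597E', 'P758I', 'H713L'] -> total ['A657H', 'F766S', 'H713L', 'N597E', 'P758I']
Mutations(Iota) = ['A657H', 'F766S', 'H713L', 'N597E', 'P758I']
Accumulating mutations along path to Gamma:
  At Epsilon: gained [] -> total []
  At Gamma: gained ['F766S', 'A657H'] -> total ['A657H', 'F766S']
Mutations(Gamma) = ['A657H', 'F766S']
Intersection: ['A657H', 'F766S', 'H713L', 'N597E', 'P758I'] ∩ ['A657H', 'F766S'] = ['A657H', 'F766S']

Answer: A657H,F766S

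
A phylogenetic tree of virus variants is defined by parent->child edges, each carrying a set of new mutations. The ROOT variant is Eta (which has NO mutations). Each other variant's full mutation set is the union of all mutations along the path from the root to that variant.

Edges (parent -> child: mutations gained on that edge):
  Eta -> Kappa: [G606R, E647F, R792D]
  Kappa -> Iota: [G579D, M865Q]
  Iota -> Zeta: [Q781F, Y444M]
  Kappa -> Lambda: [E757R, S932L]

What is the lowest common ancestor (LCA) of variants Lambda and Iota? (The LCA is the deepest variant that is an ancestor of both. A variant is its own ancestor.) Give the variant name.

Answer: Kappa

Derivation:
Path from root to Lambda: Eta -> Kappa -> Lambda
  ancestors of Lambda: {Eta, Kappa, Lambda}
Path from root to Iota: Eta -> Kappa -> Iota
  ancestors of Iota: {Eta, Kappa, Iota}
Common ancestors: {Eta, Kappa}
Walk up from Iota: Iota (not in ancestors of Lambda), Kappa (in ancestors of Lambda), Eta (in ancestors of Lambda)
Deepest common ancestor (LCA) = Kappa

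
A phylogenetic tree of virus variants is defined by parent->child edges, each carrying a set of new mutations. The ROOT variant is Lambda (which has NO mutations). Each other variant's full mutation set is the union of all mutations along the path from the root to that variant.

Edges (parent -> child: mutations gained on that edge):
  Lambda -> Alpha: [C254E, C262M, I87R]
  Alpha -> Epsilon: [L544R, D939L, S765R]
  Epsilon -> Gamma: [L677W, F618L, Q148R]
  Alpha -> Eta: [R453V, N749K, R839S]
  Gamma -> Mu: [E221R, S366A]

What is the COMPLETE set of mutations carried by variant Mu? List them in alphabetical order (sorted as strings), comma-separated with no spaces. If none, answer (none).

At Lambda: gained [] -> total []
At Alpha: gained ['C254E', 'C262M', 'I87R'] -> total ['C254E', 'C262M', 'I87R']
At Epsilon: gained ['L544R', 'D939L', 'S765R'] -> total ['C254E', 'C262M', 'D939L', 'I87R', 'L544R', 'S765R']
At Gamma: gained ['L677W', 'F618L', 'Q148R'] -> total ['C254E', 'C262M', 'D939L', 'F618L', 'I87R', 'L544R', 'L677W', 'Q148R', 'S765R']
At Mu: gained ['E221R', 'S366A'] -> total ['C254E', 'C262M', 'D939L', 'E221R', 'F618L', 'I87R', 'L544R', 'L677W', 'Q148R', 'S366A', 'S765R']

Answer: C254E,C262M,D939L,E221R,F618L,I87R,L544R,L677W,Q148R,S366A,S765R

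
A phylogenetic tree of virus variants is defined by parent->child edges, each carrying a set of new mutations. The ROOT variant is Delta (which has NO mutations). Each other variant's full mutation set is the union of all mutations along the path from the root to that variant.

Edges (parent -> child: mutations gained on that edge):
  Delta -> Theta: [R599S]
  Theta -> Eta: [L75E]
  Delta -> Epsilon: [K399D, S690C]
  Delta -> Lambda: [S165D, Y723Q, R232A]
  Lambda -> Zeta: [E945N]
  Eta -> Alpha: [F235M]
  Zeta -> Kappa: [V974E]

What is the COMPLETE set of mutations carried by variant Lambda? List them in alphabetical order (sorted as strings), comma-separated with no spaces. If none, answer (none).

Answer: R232A,S165D,Y723Q

Derivation:
At Delta: gained [] -> total []
At Lambda: gained ['S165D', 'Y723Q', 'R232A'] -> total ['R232A', 'S165D', 'Y723Q']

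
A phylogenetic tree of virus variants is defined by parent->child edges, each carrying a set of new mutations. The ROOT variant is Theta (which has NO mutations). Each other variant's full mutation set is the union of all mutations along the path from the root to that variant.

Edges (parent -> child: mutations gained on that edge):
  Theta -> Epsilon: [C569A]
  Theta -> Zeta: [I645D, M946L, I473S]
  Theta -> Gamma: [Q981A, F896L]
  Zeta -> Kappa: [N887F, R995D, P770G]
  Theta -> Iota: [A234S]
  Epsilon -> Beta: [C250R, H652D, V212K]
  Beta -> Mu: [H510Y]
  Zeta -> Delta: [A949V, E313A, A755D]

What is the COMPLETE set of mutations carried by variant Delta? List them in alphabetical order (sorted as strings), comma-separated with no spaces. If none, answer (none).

At Theta: gained [] -> total []
At Zeta: gained ['I645D', 'M946L', 'I473S'] -> total ['I473S', 'I645D', 'M946L']
At Delta: gained ['A949V', 'E313A', 'A755D'] -> total ['A755D', 'A949V', 'E313A', 'I473S', 'I645D', 'M946L']

Answer: A755D,A949V,E313A,I473S,I645D,M946L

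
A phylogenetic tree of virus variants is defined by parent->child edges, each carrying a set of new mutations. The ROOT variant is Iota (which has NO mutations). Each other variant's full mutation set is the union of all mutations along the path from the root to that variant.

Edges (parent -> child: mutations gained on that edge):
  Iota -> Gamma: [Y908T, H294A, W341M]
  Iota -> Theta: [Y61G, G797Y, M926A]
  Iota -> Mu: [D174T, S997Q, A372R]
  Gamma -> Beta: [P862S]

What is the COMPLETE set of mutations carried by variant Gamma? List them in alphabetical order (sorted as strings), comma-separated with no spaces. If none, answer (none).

At Iota: gained [] -> total []
At Gamma: gained ['Y908T', 'H294A', 'W341M'] -> total ['H294A', 'W341M', 'Y908T']

Answer: H294A,W341M,Y908T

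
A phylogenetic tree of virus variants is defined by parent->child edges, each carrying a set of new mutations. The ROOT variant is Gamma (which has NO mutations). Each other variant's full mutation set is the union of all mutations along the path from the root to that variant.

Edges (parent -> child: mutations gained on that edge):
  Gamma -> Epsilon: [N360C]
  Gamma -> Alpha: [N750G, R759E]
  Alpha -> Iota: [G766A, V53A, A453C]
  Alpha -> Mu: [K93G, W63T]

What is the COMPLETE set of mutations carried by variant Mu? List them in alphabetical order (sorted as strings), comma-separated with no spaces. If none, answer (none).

At Gamma: gained [] -> total []
At Alpha: gained ['N750G', 'R759E'] -> total ['N750G', 'R759E']
At Mu: gained ['K93G', 'W63T'] -> total ['K93G', 'N750G', 'R759E', 'W63T']

Answer: K93G,N750G,R759E,W63T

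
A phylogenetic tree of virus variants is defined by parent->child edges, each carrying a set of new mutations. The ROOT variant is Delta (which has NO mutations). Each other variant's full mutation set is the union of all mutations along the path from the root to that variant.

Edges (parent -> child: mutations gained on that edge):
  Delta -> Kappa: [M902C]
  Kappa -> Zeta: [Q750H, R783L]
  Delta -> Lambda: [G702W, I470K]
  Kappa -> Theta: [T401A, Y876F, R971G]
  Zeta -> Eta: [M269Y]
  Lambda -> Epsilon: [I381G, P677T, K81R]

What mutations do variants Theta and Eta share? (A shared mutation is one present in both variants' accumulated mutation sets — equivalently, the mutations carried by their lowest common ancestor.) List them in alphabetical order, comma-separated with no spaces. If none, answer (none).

Answer: M902C

Derivation:
Accumulating mutations along path to Theta:
  At Delta: gained [] -> total []
  At Kappa: gained ['M902C'] -> total ['M902C']
  At Theta: gained ['T401A', 'Y876F', 'R971G'] -> total ['M902C', 'R971G', 'T401A', 'Y876F']
Mutations(Theta) = ['M902C', 'R971G', 'T401A', 'Y876F']
Accumulating mutations along path to Eta:
  At Delta: gained [] -> total []
  At Kappa: gained ['M902C'] -> total ['M902C']
  At Zeta: gained ['Q750H', 'R783L'] -> total ['M902C', 'Q750H', 'R783L']
  At Eta: gained ['M269Y'] -> total ['M269Y', 'M902C', 'Q750H', 'R783L']
Mutations(Eta) = ['M269Y', 'M902C', 'Q750H', 'R783L']
Intersection: ['M902C', 'R971G', 'T401A', 'Y876F'] ∩ ['M269Y', 'M902C', 'Q750H', 'R783L'] = ['M902C']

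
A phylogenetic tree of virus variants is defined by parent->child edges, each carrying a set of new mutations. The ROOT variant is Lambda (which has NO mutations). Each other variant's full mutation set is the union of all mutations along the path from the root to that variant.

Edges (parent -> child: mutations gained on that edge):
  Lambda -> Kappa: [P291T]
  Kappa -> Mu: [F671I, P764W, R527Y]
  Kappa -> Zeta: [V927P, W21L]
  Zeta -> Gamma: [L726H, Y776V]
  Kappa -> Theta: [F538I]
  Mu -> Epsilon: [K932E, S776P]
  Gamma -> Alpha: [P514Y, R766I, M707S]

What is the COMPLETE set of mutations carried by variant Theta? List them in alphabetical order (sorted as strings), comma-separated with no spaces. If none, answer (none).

Answer: F538I,P291T

Derivation:
At Lambda: gained [] -> total []
At Kappa: gained ['P291T'] -> total ['P291T']
At Theta: gained ['F538I'] -> total ['F538I', 'P291T']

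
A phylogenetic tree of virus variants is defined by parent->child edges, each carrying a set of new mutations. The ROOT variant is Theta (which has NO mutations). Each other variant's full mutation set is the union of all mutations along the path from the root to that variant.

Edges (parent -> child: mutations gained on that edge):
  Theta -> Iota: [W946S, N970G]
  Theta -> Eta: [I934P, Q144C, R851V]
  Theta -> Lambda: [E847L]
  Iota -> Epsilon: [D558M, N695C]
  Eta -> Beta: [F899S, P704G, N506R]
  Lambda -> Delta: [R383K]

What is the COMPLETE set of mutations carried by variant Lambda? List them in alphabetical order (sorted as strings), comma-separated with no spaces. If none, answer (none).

At Theta: gained [] -> total []
At Lambda: gained ['E847L'] -> total ['E847L']

Answer: E847L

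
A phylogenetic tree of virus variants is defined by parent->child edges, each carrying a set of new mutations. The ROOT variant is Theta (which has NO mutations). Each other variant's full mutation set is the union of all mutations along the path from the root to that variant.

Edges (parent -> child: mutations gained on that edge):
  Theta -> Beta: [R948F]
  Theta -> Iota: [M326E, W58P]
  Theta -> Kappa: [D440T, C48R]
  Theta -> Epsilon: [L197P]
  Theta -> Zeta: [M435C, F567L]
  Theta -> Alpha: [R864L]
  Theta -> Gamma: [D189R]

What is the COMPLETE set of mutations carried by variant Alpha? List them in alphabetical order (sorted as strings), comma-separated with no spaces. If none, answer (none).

Answer: R864L

Derivation:
At Theta: gained [] -> total []
At Alpha: gained ['R864L'] -> total ['R864L']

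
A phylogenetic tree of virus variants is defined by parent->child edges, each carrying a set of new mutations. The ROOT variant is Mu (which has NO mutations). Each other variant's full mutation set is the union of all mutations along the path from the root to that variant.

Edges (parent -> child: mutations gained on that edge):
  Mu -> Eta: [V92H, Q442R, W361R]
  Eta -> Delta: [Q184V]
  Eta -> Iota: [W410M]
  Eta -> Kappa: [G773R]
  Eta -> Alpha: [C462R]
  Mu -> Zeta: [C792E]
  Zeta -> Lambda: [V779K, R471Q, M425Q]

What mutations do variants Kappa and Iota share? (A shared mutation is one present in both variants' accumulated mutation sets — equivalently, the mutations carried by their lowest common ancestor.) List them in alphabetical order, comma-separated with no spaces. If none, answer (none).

Accumulating mutations along path to Kappa:
  At Mu: gained [] -> total []
  At Eta: gained ['V92H', 'Q442R', 'W361R'] -> total ['Q442R', 'V92H', 'W361R']
  At Kappa: gained ['G773R'] -> total ['G773R', 'Q442R', 'V92H', 'W361R']
Mutations(Kappa) = ['G773R', 'Q442R', 'V92H', 'W361R']
Accumulating mutations along path to Iota:
  At Mu: gained [] -> total []
  At Eta: gained ['V92H', 'Q442R', 'W361R'] -> total ['Q442R', 'V92H', 'W361R']
  At Iota: gained ['W410M'] -> total ['Q442R', 'V92H', 'W361R', 'W410M']
Mutations(Iota) = ['Q442R', 'V92H', 'W361R', 'W410M']
Intersection: ['G773R', 'Q442R', 'V92H', 'W361R'] ∩ ['Q442R', 'V92H', 'W361R', 'W410M'] = ['Q442R', 'V92H', 'W361R']

Answer: Q442R,V92H,W361R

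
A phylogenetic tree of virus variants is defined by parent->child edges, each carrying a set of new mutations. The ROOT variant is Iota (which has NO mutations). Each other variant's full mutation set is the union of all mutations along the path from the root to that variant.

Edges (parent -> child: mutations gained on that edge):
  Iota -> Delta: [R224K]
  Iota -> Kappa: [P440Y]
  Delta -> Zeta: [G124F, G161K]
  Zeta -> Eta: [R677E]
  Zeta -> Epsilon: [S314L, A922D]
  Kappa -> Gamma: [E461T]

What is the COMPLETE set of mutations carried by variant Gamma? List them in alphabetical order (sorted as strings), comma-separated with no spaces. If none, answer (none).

At Iota: gained [] -> total []
At Kappa: gained ['P440Y'] -> total ['P440Y']
At Gamma: gained ['E461T'] -> total ['E461T', 'P440Y']

Answer: E461T,P440Y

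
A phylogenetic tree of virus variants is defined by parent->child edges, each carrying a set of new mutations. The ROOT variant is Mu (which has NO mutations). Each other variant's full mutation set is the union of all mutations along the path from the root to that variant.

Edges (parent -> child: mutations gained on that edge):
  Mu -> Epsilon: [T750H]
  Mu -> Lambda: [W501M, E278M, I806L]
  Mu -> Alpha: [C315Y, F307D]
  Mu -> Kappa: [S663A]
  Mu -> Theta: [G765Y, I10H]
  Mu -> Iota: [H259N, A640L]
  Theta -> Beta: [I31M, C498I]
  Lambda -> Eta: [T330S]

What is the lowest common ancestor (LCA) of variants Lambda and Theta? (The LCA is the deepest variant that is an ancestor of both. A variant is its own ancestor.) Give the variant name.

Path from root to Lambda: Mu -> Lambda
  ancestors of Lambda: {Mu, Lambda}
Path from root to Theta: Mu -> Theta
  ancestors of Theta: {Mu, Theta}
Common ancestors: {Mu}
Walk up from Theta: Theta (not in ancestors of Lambda), Mu (in ancestors of Lambda)
Deepest common ancestor (LCA) = Mu

Answer: Mu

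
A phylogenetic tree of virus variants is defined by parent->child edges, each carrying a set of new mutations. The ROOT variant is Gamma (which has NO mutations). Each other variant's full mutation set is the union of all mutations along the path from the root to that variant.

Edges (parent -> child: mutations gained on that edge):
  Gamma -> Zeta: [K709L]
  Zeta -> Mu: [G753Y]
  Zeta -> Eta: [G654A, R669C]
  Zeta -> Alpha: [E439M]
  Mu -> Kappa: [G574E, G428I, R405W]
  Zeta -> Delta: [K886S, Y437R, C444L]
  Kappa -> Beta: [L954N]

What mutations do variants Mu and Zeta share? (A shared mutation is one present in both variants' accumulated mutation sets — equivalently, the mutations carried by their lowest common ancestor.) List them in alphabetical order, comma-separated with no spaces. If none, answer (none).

Answer: K709L

Derivation:
Accumulating mutations along path to Mu:
  At Gamma: gained [] -> total []
  At Zeta: gained ['K709L'] -> total ['K709L']
  At Mu: gained ['G753Y'] -> total ['G753Y', 'K709L']
Mutations(Mu) = ['G753Y', 'K709L']
Accumulating mutations along path to Zeta:
  At Gamma: gained [] -> total []
  At Zeta: gained ['K709L'] -> total ['K709L']
Mutations(Zeta) = ['K709L']
Intersection: ['G753Y', 'K709L'] ∩ ['K709L'] = ['K709L']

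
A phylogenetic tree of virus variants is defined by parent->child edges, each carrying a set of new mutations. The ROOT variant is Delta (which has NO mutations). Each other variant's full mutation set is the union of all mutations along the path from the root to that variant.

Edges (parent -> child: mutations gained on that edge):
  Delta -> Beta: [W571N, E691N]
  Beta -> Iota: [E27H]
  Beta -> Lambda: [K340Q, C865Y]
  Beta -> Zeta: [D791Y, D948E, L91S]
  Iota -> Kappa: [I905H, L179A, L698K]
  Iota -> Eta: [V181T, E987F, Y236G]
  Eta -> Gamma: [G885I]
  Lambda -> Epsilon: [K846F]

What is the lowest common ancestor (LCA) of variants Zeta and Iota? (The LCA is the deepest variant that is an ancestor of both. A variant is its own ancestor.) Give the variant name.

Answer: Beta

Derivation:
Path from root to Zeta: Delta -> Beta -> Zeta
  ancestors of Zeta: {Delta, Beta, Zeta}
Path from root to Iota: Delta -> Beta -> Iota
  ancestors of Iota: {Delta, Beta, Iota}
Common ancestors: {Delta, Beta}
Walk up from Iota: Iota (not in ancestors of Zeta), Beta (in ancestors of Zeta), Delta (in ancestors of Zeta)
Deepest common ancestor (LCA) = Beta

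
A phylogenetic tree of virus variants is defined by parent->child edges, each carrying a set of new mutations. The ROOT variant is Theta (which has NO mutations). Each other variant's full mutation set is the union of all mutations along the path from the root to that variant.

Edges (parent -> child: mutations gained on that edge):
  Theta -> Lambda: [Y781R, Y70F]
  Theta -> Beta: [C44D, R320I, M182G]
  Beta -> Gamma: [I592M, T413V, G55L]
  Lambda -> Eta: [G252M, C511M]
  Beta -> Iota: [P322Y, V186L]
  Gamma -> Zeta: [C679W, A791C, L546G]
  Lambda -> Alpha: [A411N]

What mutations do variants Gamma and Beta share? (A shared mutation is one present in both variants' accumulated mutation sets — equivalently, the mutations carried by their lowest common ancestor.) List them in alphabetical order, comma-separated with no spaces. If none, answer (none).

Accumulating mutations along path to Gamma:
  At Theta: gained [] -> total []
  At Beta: gained ['C44D', 'R320I', 'M182G'] -> total ['C44D', 'M182G', 'R320I']
  At Gamma: gained ['I592M', 'T413V', 'G55L'] -> total ['C44D', 'G55L', 'I592M', 'M182G', 'R320I', 'T413V']
Mutations(Gamma) = ['C44D', 'G55L', 'I592M', 'M182G', 'R320I', 'T413V']
Accumulating mutations along path to Beta:
  At Theta: gained [] -> total []
  At Beta: gained ['C44D', 'R320I', 'M182G'] -> total ['C44D', 'M182G', 'R320I']
Mutations(Beta) = ['C44D', 'M182G', 'R320I']
Intersection: ['C44D', 'G55L', 'I592M', 'M182G', 'R320I', 'T413V'] ∩ ['C44D', 'M182G', 'R320I'] = ['C44D', 'M182G', 'R320I']

Answer: C44D,M182G,R320I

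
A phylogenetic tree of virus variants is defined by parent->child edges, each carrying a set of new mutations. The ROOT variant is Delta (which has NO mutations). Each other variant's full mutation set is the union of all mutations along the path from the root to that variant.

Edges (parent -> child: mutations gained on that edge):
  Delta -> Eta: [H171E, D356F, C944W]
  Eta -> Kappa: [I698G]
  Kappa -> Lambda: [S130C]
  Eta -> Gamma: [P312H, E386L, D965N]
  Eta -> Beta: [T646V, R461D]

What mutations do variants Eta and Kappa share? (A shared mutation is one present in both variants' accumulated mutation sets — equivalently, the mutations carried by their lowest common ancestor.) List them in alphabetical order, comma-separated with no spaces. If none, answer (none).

Answer: C944W,D356F,H171E

Derivation:
Accumulating mutations along path to Eta:
  At Delta: gained [] -> total []
  At Eta: gained ['H171E', 'D356F', 'C944W'] -> total ['C944W', 'D356F', 'H171E']
Mutations(Eta) = ['C944W', 'D356F', 'H171E']
Accumulating mutations along path to Kappa:
  At Delta: gained [] -> total []
  At Eta: gained ['H171E', 'D356F', 'C944W'] -> total ['C944W', 'D356F', 'H171E']
  At Kappa: gained ['I698G'] -> total ['C944W', 'D356F', 'H171E', 'I698G']
Mutations(Kappa) = ['C944W', 'D356F', 'H171E', 'I698G']
Intersection: ['C944W', 'D356F', 'H171E'] ∩ ['C944W', 'D356F', 'H171E', 'I698G'] = ['C944W', 'D356F', 'H171E']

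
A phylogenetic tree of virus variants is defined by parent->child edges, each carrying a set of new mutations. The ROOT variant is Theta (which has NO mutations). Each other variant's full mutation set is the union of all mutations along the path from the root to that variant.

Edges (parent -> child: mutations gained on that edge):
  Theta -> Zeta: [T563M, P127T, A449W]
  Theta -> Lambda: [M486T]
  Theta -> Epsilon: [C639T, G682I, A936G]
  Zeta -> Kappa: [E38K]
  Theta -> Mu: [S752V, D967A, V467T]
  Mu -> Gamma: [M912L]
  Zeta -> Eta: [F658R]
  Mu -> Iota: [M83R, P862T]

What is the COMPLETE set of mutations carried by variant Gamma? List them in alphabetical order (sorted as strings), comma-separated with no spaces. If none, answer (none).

At Theta: gained [] -> total []
At Mu: gained ['S752V', 'D967A', 'V467T'] -> total ['D967A', 'S752V', 'V467T']
At Gamma: gained ['M912L'] -> total ['D967A', 'M912L', 'S752V', 'V467T']

Answer: D967A,M912L,S752V,V467T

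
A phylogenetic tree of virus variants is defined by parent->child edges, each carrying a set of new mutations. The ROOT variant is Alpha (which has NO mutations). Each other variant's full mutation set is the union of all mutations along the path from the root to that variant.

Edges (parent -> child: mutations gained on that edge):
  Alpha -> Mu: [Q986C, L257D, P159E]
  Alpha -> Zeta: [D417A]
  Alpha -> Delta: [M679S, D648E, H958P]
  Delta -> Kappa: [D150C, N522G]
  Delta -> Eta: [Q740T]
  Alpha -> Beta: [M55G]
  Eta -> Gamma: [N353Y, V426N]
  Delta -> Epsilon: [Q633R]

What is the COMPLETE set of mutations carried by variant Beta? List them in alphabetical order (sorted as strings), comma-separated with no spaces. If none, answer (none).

At Alpha: gained [] -> total []
At Beta: gained ['M55G'] -> total ['M55G']

Answer: M55G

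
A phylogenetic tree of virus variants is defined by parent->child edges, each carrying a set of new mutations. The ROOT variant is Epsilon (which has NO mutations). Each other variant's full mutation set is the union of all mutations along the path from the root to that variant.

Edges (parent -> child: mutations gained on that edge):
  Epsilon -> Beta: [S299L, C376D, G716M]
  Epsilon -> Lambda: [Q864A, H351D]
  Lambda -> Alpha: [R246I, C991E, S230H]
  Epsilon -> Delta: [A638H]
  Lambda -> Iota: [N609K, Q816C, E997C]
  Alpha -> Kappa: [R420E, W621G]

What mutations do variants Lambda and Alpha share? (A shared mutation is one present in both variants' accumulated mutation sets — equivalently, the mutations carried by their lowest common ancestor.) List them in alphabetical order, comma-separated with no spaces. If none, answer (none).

Accumulating mutations along path to Lambda:
  At Epsilon: gained [] -> total []
  At Lambda: gained ['Q864A', 'H351D'] -> total ['H351D', 'Q864A']
Mutations(Lambda) = ['H351D', 'Q864A']
Accumulating mutations along path to Alpha:
  At Epsilon: gained [] -> total []
  At Lambda: gained ['Q864A', 'H351D'] -> total ['H351D', 'Q864A']
  At Alpha: gained ['R246I', 'C991E', 'S230H'] -> total ['C991E', 'H351D', 'Q864A', 'R246I', 'S230H']
Mutations(Alpha) = ['C991E', 'H351D', 'Q864A', 'R246I', 'S230H']
Intersection: ['H351D', 'Q864A'] ∩ ['C991E', 'H351D', 'Q864A', 'R246I', 'S230H'] = ['H351D', 'Q864A']

Answer: H351D,Q864A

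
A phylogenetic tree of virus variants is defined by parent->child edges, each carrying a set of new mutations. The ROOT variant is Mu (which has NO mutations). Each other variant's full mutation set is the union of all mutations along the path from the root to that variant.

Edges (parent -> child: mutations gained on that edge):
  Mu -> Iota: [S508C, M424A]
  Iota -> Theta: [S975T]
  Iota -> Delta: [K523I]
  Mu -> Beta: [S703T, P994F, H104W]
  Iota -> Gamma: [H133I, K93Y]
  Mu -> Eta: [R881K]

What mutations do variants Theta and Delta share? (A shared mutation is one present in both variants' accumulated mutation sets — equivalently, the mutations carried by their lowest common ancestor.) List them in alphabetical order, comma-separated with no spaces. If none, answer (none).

Accumulating mutations along path to Theta:
  At Mu: gained [] -> total []
  At Iota: gained ['S508C', 'M424A'] -> total ['M424A', 'S508C']
  At Theta: gained ['S975T'] -> total ['M424A', 'S508C', 'S975T']
Mutations(Theta) = ['M424A', 'S508C', 'S975T']
Accumulating mutations along path to Delta:
  At Mu: gained [] -> total []
  At Iota: gained ['S508C', 'M424A'] -> total ['M424A', 'S508C']
  At Delta: gained ['K523I'] -> total ['K523I', 'M424A', 'S508C']
Mutations(Delta) = ['K523I', 'M424A', 'S508C']
Intersection: ['M424A', 'S508C', 'S975T'] ∩ ['K523I', 'M424A', 'S508C'] = ['M424A', 'S508C']

Answer: M424A,S508C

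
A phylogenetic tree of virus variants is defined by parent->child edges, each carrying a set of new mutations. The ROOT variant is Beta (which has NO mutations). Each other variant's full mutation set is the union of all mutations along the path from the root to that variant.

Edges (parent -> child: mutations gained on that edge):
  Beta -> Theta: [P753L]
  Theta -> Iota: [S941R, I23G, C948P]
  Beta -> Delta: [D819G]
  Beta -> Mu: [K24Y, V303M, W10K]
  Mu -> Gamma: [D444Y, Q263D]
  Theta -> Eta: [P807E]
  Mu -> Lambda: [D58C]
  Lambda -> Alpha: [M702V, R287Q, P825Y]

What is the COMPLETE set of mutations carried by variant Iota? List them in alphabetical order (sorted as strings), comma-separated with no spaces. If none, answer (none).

Answer: C948P,I23G,P753L,S941R

Derivation:
At Beta: gained [] -> total []
At Theta: gained ['P753L'] -> total ['P753L']
At Iota: gained ['S941R', 'I23G', 'C948P'] -> total ['C948P', 'I23G', 'P753L', 'S941R']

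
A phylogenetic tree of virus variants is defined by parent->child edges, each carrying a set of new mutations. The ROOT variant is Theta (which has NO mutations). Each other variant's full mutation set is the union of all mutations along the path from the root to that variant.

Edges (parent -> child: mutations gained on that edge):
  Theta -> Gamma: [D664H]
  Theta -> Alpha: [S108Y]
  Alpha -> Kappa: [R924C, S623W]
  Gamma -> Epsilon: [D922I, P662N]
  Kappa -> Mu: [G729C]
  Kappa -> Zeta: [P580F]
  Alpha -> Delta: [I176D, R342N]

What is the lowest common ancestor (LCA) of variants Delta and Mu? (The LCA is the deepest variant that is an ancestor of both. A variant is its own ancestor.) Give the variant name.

Answer: Alpha

Derivation:
Path from root to Delta: Theta -> Alpha -> Delta
  ancestors of Delta: {Theta, Alpha, Delta}
Path from root to Mu: Theta -> Alpha -> Kappa -> Mu
  ancestors of Mu: {Theta, Alpha, Kappa, Mu}
Common ancestors: {Theta, Alpha}
Walk up from Mu: Mu (not in ancestors of Delta), Kappa (not in ancestors of Delta), Alpha (in ancestors of Delta), Theta (in ancestors of Delta)
Deepest common ancestor (LCA) = Alpha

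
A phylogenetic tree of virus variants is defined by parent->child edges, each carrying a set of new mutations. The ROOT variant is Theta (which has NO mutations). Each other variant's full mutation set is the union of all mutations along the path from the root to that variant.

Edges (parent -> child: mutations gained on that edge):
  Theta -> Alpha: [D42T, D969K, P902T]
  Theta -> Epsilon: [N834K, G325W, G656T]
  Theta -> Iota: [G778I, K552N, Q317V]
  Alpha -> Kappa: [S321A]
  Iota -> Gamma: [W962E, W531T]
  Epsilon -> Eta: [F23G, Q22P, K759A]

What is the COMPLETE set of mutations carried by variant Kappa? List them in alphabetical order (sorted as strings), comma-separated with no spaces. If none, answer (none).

Answer: D42T,D969K,P902T,S321A

Derivation:
At Theta: gained [] -> total []
At Alpha: gained ['D42T', 'D969K', 'P902T'] -> total ['D42T', 'D969K', 'P902T']
At Kappa: gained ['S321A'] -> total ['D42T', 'D969K', 'P902T', 'S321A']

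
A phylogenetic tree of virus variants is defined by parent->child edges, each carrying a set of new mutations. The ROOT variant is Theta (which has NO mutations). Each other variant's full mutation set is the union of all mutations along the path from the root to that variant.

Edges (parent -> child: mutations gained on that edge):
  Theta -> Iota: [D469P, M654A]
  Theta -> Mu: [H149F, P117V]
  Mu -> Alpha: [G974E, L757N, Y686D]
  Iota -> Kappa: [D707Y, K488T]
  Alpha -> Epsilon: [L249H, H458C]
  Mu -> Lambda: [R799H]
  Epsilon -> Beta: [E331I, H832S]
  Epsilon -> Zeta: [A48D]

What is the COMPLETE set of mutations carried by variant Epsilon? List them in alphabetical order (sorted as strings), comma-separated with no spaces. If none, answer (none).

At Theta: gained [] -> total []
At Mu: gained ['H149F', 'P117V'] -> total ['H149F', 'P117V']
At Alpha: gained ['G974E', 'L757N', 'Y686D'] -> total ['G974E', 'H149F', 'L757N', 'P117V', 'Y686D']
At Epsilon: gained ['L249H', 'H458C'] -> total ['G974E', 'H149F', 'H458C', 'L249H', 'L757N', 'P117V', 'Y686D']

Answer: G974E,H149F,H458C,L249H,L757N,P117V,Y686D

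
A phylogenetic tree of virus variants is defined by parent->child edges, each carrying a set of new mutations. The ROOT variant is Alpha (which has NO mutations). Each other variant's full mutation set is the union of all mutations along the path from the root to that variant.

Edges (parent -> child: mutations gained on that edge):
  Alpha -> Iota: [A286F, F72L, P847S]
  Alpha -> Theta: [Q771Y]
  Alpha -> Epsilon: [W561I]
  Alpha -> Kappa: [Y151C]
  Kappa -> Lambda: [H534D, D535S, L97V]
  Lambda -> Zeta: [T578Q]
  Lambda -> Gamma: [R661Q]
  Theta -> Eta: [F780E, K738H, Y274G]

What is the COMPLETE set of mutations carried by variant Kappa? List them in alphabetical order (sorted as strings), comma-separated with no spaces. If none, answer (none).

At Alpha: gained [] -> total []
At Kappa: gained ['Y151C'] -> total ['Y151C']

Answer: Y151C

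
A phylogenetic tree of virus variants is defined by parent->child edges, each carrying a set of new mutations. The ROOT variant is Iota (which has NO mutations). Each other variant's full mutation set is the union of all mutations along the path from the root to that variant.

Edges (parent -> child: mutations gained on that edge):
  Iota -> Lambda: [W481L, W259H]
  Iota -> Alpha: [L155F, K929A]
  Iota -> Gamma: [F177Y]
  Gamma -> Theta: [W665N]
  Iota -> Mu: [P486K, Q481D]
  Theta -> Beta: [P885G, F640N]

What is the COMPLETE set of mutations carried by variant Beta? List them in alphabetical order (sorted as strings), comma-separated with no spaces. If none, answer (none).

At Iota: gained [] -> total []
At Gamma: gained ['F177Y'] -> total ['F177Y']
At Theta: gained ['W665N'] -> total ['F177Y', 'W665N']
At Beta: gained ['P885G', 'F640N'] -> total ['F177Y', 'F640N', 'P885G', 'W665N']

Answer: F177Y,F640N,P885G,W665N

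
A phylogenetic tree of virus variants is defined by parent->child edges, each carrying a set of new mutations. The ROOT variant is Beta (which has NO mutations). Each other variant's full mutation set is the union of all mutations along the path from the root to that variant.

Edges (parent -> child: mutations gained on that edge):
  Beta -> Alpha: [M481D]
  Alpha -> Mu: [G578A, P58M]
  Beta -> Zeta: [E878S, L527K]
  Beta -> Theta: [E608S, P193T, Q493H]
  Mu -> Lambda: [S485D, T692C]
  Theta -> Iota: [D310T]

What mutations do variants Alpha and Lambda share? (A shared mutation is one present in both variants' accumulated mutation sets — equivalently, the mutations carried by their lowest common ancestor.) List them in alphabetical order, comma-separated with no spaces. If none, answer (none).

Accumulating mutations along path to Alpha:
  At Beta: gained [] -> total []
  At Alpha: gained ['M481D'] -> total ['M481D']
Mutations(Alpha) = ['M481D']
Accumulating mutations along path to Lambda:
  At Beta: gained [] -> total []
  At Alpha: gained ['M481D'] -> total ['M481D']
  At Mu: gained ['G578A', 'P58M'] -> total ['G578A', 'M481D', 'P58M']
  At Lambda: gained ['S485D', 'T692C'] -> total ['G578A', 'M481D', 'P58M', 'S485D', 'T692C']
Mutations(Lambda) = ['G578A', 'M481D', 'P58M', 'S485D', 'T692C']
Intersection: ['M481D'] ∩ ['G578A', 'M481D', 'P58M', 'S485D', 'T692C'] = ['M481D']

Answer: M481D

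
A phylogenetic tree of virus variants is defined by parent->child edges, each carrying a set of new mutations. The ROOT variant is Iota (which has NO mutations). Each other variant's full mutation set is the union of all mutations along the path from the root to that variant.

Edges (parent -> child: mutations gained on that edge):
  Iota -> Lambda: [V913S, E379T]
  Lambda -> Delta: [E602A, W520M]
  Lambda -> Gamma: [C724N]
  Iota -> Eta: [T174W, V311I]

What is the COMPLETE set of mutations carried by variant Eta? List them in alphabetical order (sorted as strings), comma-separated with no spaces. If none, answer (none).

Answer: T174W,V311I

Derivation:
At Iota: gained [] -> total []
At Eta: gained ['T174W', 'V311I'] -> total ['T174W', 'V311I']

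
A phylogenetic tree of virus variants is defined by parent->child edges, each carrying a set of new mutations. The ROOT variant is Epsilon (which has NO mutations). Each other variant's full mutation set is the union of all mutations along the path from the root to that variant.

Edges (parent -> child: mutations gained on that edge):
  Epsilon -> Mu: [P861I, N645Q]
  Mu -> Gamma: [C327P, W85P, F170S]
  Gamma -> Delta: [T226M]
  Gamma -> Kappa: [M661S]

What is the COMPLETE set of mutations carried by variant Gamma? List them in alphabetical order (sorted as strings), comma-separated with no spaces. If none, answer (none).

At Epsilon: gained [] -> total []
At Mu: gained ['P861I', 'N645Q'] -> total ['N645Q', 'P861I']
At Gamma: gained ['C327P', 'W85P', 'F170S'] -> total ['C327P', 'F170S', 'N645Q', 'P861I', 'W85P']

Answer: C327P,F170S,N645Q,P861I,W85P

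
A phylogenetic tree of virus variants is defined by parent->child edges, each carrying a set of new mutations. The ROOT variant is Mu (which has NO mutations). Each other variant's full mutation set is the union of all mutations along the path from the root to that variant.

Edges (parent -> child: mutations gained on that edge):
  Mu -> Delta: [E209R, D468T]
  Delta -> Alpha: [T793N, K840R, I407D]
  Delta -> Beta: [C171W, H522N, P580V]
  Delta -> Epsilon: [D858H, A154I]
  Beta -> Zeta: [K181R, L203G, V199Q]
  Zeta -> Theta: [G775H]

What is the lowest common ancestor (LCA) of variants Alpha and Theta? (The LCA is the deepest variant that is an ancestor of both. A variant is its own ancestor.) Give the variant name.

Path from root to Alpha: Mu -> Delta -> Alpha
  ancestors of Alpha: {Mu, Delta, Alpha}
Path from root to Theta: Mu -> Delta -> Beta -> Zeta -> Theta
  ancestors of Theta: {Mu, Delta, Beta, Zeta, Theta}
Common ancestors: {Mu, Delta}
Walk up from Theta: Theta (not in ancestors of Alpha), Zeta (not in ancestors of Alpha), Beta (not in ancestors of Alpha), Delta (in ancestors of Alpha), Mu (in ancestors of Alpha)
Deepest common ancestor (LCA) = Delta

Answer: Delta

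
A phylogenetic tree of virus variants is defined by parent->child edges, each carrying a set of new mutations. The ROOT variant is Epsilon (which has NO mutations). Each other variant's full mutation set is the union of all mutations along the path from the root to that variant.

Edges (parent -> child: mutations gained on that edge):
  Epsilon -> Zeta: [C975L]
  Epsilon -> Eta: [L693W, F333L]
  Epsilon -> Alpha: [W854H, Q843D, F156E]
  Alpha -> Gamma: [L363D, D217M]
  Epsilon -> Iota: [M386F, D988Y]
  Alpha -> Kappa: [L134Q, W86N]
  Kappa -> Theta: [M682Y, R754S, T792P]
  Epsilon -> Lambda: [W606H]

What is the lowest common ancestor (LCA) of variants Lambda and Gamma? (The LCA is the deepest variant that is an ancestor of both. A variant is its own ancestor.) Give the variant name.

Path from root to Lambda: Epsilon -> Lambda
  ancestors of Lambda: {Epsilon, Lambda}
Path from root to Gamma: Epsilon -> Alpha -> Gamma
  ancestors of Gamma: {Epsilon, Alpha, Gamma}
Common ancestors: {Epsilon}
Walk up from Gamma: Gamma (not in ancestors of Lambda), Alpha (not in ancestors of Lambda), Epsilon (in ancestors of Lambda)
Deepest common ancestor (LCA) = Epsilon

Answer: Epsilon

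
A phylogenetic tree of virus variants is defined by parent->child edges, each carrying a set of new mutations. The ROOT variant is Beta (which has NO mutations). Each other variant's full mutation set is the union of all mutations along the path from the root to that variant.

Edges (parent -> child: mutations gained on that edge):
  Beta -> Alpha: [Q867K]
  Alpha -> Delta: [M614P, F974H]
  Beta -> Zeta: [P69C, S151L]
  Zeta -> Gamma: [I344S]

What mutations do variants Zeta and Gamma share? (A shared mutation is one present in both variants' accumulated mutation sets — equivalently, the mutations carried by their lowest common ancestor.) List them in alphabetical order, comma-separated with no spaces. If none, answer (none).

Answer: P69C,S151L

Derivation:
Accumulating mutations along path to Zeta:
  At Beta: gained [] -> total []
  At Zeta: gained ['P69C', 'S151L'] -> total ['P69C', 'S151L']
Mutations(Zeta) = ['P69C', 'S151L']
Accumulating mutations along path to Gamma:
  At Beta: gained [] -> total []
  At Zeta: gained ['P69C', 'S151L'] -> total ['P69C', 'S151L']
  At Gamma: gained ['I344S'] -> total ['I344S', 'P69C', 'S151L']
Mutations(Gamma) = ['I344S', 'P69C', 'S151L']
Intersection: ['P69C', 'S151L'] ∩ ['I344S', 'P69C', 'S151L'] = ['P69C', 'S151L']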